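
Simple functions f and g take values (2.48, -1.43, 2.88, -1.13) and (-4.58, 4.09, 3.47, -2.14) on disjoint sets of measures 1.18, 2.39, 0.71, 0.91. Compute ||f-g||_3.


Step 1: Compute differences f_i - g_i:
  2.48 - -4.58 = 7.06
  -1.43 - 4.09 = -5.52
  2.88 - 3.47 = -0.59
  -1.13 - -2.14 = 1.01
Step 2: Compute |diff|^3 * measure for each set:
  |7.06|^3 * 1.18 = 351.895816 * 1.18 = 415.237063
  |-5.52|^3 * 2.39 = 168.196608 * 2.39 = 401.989893
  |-0.59|^3 * 0.71 = 0.205379 * 0.71 = 0.145819
  |1.01|^3 * 0.91 = 1.030301 * 0.91 = 0.937574
Step 3: Sum = 818.310349
Step 4: ||f-g||_3 = (818.310349)^(1/3) = 9.353468


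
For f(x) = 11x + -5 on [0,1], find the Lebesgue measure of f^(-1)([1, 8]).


f^(-1)([1, 8]) = {x : 1 <= 11x + -5 <= 8}
Solving: (1 - -5)/11 <= x <= (8 - -5)/11
= [0.545455, 1.181818]
Intersecting with [0,1]: [0.545455, 1]
Measure = 1 - 0.545455 = 0.454545


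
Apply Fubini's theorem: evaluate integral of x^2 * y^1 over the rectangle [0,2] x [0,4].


By Fubini's theorem, the double integral factors as a product of single integrals:
Step 1: integral_0^2 x^2 dx = [x^3/3] from 0 to 2
     = 2^3/3 = 2.666667
Step 2: integral_0^4 y^1 dy = [y^2/2] from 0 to 4
     = 4^2/2 = 8
Step 3: Double integral = 2.666667 * 8 = 21.333333


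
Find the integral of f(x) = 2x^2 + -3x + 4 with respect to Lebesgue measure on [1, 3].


The Lebesgue integral of a Riemann-integrable function agrees with the Riemann integral.
Antiderivative F(x) = (2/3)x^3 + (-3/2)x^2 + 4x
F(3) = (2/3)*3^3 + (-3/2)*3^2 + 4*3
     = (2/3)*27 + (-3/2)*9 + 4*3
     = 18 + -13.5 + 12
     = 16.5
F(1) = 3.166667
Integral = F(3) - F(1) = 16.5 - 3.166667 = 13.333333


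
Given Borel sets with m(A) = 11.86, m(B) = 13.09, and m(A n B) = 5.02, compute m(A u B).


By inclusion-exclusion: m(A u B) = m(A) + m(B) - m(A n B)
= 11.86 + 13.09 - 5.02
= 19.93


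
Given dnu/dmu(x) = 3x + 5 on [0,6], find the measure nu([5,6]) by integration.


nu(A) = integral_A (dnu/dmu) dmu = integral_5^6 (3x + 5) dx
Step 1: Antiderivative F(x) = (3/2)x^2 + 5x
Step 2: F(6) = (3/2)*6^2 + 5*6 = 54 + 30 = 84
Step 3: F(5) = (3/2)*5^2 + 5*5 = 37.5 + 25 = 62.5
Step 4: nu([5,6]) = F(6) - F(5) = 84 - 62.5 = 21.5


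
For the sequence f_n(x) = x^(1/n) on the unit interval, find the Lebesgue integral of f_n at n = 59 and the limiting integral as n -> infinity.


At n = 59: f_59(x) = x^(1/59).
Step 1: integral(x^(1/59), 0, 1) = [x^(1/59+1) / (1/59+1)] from 0 to 1
     = 1 / (1/59 + 1) = 1 / ((59+1)/59) = 59/(59+1)
     = 59/60 = 0.983333
Step 2: As n -> infinity, f_n(x) = x^(1/n) -> 1 for x in (0,1], and f_n is increasing in n.
By MCT, lim_n integral(f_n) = integral(lim_n f_n) = integral(1, 0, 1) = 1.
Step 3: Verify convergence: 59/60 = 0.983333 -> 1


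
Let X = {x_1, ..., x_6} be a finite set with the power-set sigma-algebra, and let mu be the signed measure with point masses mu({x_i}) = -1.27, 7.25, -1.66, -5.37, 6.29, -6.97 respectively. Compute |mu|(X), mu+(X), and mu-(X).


Step 1: Every measurable set is a union of atoms (the cells / points), so a Hahn decomposition is
  obtained by grouping atoms by sign: P = union of atoms with mu > 0, N = union of the remaining atoms.
  Atoms in P (indices): 2, 5;  atoms in N (indices): 1, 3, 4, 6
  Positive values: 7.25, 6.29
  Negative values: -1.27, -1.66, -5.37, -6.97
Step 2: mu+(X) = mu(P) = sum of positive atom values = 13.54
Step 3: mu-(X) = -mu(N) = sum of |negative atom values| = 15.27
Step 4: |mu|(X) = mu+(X) + mu-(X) = 13.54 + 15.27 = 28.81


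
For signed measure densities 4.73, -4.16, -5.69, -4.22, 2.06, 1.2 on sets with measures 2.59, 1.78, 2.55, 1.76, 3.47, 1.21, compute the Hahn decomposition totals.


Step 1: Compute signed measure on each set:
  Set 1: 4.73 * 2.59 = 12.2507
  Set 2: -4.16 * 1.78 = -7.4048
  Set 3: -5.69 * 2.55 = -14.5095
  Set 4: -4.22 * 1.76 = -7.4272
  Set 5: 2.06 * 3.47 = 7.1482
  Set 6: 1.2 * 1.21 = 1.452
Step 2: Total signed measure = (12.2507) + (-7.4048) + (-14.5095) + (-7.4272) + (7.1482) + (1.452)
     = -8.4906
Step 3: Positive part mu+(X) = sum of positive contributions = 20.8509
Step 4: Negative part mu-(X) = |sum of negative contributions| = 29.3415


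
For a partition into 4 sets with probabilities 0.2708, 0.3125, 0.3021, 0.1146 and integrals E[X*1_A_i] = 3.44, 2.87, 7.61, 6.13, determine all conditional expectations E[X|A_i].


For each cell A_i: E[X|A_i] = E[X*1_A_i] / P(A_i)
Step 1: E[X|A_1] = 3.44 / 0.2708 = 12.703102
Step 2: E[X|A_2] = 2.87 / 0.3125 = 9.184
Step 3: E[X|A_3] = 7.61 / 0.3021 = 25.190334
Step 4: E[X|A_4] = 6.13 / 0.1146 = 53.490401
Verification: E[X] = sum E[X*1_A_i] = 3.44 + 2.87 + 7.61 + 6.13 = 20.05


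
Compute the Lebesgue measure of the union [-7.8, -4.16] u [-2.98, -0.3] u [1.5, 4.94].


For pairwise disjoint intervals, m(union) = sum of lengths.
= (-4.16 - -7.8) + (-0.3 - -2.98) + (4.94 - 1.5)
= 3.64 + 2.68 + 3.44
= 9.76


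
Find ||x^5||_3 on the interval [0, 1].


Step 1: ||f||_3 = (integral_0^1 |x^5|^3 dx)^(1/3)
     = (integral_0^1 x^15 dx)^(1/3)
Step 2: integral_0^1 x^15 dx = [x^16/(16)] from 0 to 1 = 1^16/16
     = 1/16 = 0.0625
Step 3: ||f||_3 = (0.0625)^(1/3) = 0.39685


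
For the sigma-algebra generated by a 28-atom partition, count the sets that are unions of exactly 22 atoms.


Each element of F is a union of some subset of the 28 atoms.
Elements that are unions of exactly 22 atoms correspond to 22-element subsets of the 28 atoms.
Count = C(28, 22) = 28! / (22! * 6!) = 376740.


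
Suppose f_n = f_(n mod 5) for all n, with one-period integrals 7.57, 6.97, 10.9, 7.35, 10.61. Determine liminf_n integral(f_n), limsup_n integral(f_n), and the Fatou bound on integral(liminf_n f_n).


The sequence (integral(f_n)) is periodic with period 5, repeating the values 7.57, 6.97, 10.9, 7.35, 10.61 indefinitely.
Step 1: For a periodic sequence, every tail (a_m, a_(m+1), ...) contains all 5 period values infinitely often.
Step 2: Hence inf of every tail = min of the period values = min(7.57, 6.97, 10.9, 7.35, 10.61) = 6.97.
        liminf_n integral(f_n) = sup over m of (inf of tail from m) = 6.97.
Step 3: Similarly sup of every tail = max of the period values = 10.9.
        limsup_n integral(f_n) = 10.9.
Step 4: Fatou's lemma: integral(liminf_n f_n) <= liminf_n integral(f_n) = 6.97.
        So the integral of the pointwise liminf is at most 6.97.


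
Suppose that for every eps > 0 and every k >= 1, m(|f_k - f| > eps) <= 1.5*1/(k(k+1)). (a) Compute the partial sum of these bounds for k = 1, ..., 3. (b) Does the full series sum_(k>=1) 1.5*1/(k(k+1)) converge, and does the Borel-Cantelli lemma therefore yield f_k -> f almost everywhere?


Step 1: List the terms 1.5*1/(k(k+1)) for k = 1 to 3:
  k=1: 0.75
  k=2: 0.25
  k=3: 0.125
Step 2: Partial sum = 0.75 + 0.25 + 0.125
     = 1.125
Step 3: The full series sum_(k>=1) 1.5*1/(k(k+1)) converges (telescoping series sum 1/(k(k+1)) = 1; a constant multiple of a convergent series converges).
Step 4: Fix eps > 0. Since sum_k m(|f_k - f| > eps) < infinity, the Borel-Cantelli lemma gives
        m(limsup_k {|f_k - f| > eps}) = 0, i.e. for a.e. x, |f_k(x) - f(x)| <= eps for all large k.
        Applying this with eps = 1/j for j = 1, 2, ... and intersecting the countably many full-measure sets,
        for a.e. x we get limsup_k |f_k(x) - f(x)| <= 1/j for every j, hence f_k -> f almost everywhere.
Conclusion: series converges; Borel-Cantelli yields f_k -> f a.e.


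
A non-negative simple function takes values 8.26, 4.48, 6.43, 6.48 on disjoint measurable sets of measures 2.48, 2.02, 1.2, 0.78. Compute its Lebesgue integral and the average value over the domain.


Step 1: Integral = sum(value_i * measure_i)
= 8.26*2.48 + 4.48*2.02 + 6.43*1.2 + 6.48*0.78
= 20.4848 + 9.0496 + 7.716 + 5.0544
= 42.3048
Step 2: Total measure of domain = 2.48 + 2.02 + 1.2 + 0.78 = 6.48
Step 3: Average value = 42.3048 / 6.48 = 6.528519


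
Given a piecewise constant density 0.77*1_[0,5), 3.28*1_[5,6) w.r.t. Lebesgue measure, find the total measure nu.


Integrate each piece of the Radon-Nikodym derivative:
Step 1: integral_0^5 0.77 dx = 0.77*(5-0) = 0.77*5 = 3.85
Step 2: integral_5^6 3.28 dx = 3.28*(6-5) = 3.28*1 = 3.28
Total: 3.85 + 3.28 = 7.13


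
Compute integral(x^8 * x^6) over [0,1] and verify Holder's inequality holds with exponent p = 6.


Step 1: Exact integral of f*g = integral(x^14, 0, 1) = 1/15
     = 0.066667
Step 2: Holder bound with p=6, q=1.2:
  ||f||_p = (integral x^48 dx)^(1/6) = (1/49)^(1/6) = 0.522758
  ||g||_q = (integral x^7.2 dx)^(1/1.2) = (1/8.2)^(1/1.2) = 0.173176
Step 3: Holder bound = ||f||_p * ||g||_q = 0.522758 * 0.173176 = 0.090529
Verification: 0.066667 <= 0.090529 (Holder holds)


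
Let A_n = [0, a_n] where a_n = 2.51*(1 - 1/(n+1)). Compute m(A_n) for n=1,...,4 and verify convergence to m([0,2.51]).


By continuity of measure from below: if A_n increases to A, then m(A_n) -> m(A).
Here A = [0, 2.51], so m(A) = 2.51
Step 1: a_1 = 2.51*(1 - 1/2) = 1.255, m(A_1) = 1.255
Step 2: a_2 = 2.51*(1 - 1/3) = 1.6733, m(A_2) = 1.6733
Step 3: a_3 = 2.51*(1 - 1/4) = 1.8825, m(A_3) = 1.8825
Step 4: a_4 = 2.51*(1 - 1/5) = 2.008, m(A_4) = 2.008
Limit: m(A_n) -> m([0,2.51]) = 2.51


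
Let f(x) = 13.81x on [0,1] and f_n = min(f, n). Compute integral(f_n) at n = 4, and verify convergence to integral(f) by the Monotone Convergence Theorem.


f(x) = 13.81x on [0,1]; f_n(x) = min(13.81x, n). At n = 4:
Step 1: f(x) reaches 4 at x = 4/13.81 = 0.289645
Step 2: integral(f_4) = integral(13.81x, 0, 0.289645) + integral(4, 0.289645, 1)
       = 13.81*0.289645^2/2 + 4*(1 - 0.289645)
       = 0.57929 + 2.841419
       = 3.42071
Step 3: As n -> infinity, f_n increases to f, so by MCT integral(f_n) -> integral(f) = 13.81/2 = 6.905.
Convergence: integral(f_4) = 3.42071 -> 6.905 as n -> infinity


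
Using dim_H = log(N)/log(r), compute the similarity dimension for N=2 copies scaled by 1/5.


For a self-similar set with N copies scaled by 1/r:
dim_H = log(N)/log(r) = log(2)/log(5)
= 0.693147/1.609438
= 0.430677


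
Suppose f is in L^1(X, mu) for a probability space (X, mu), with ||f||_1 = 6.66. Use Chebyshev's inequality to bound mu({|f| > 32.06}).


Chebyshev/Markov inequality: mu(|f| > eps) <= (||f||_p / eps)^p
Step 1: ||f||_1 / eps = 6.66 / 32.06 = 0.207735
Step 2: Raise to power p = 1:
  (0.207735)^1 = 0.207735
Step 3: Therefore mu(|f| > 32.06) <= 0.207735


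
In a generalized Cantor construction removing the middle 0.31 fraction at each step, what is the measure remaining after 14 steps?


Step 1: At each step, fraction remaining = 1 - 0.31 = 0.69
Step 2: After 14 steps, measure = (0.69)^14
Result = 0.005545


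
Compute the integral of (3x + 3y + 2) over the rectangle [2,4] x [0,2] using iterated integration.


By Fubini, integrate in x first, then y.
Step 1: Fix y, integrate over x in [2,4]:
  integral(3x + 3y + 2, x=2..4)
  = 3*(4^2 - 2^2)/2 + (3y + 2)*(4 - 2)
  = 18 + (3y + 2)*2
  = 18 + 6y + 4
  = 22 + 6y
Step 2: Integrate over y in [0,2]:
  integral(22 + 6y, y=0..2)
  = 22*2 + 6*(2^2 - 0^2)/2
  = 44 + 12
  = 56


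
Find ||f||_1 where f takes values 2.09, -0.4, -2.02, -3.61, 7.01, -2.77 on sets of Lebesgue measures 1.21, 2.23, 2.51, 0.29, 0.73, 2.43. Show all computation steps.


Step 1: Compute |f_i|^1 for each value:
  |2.09|^1 = 2.09
  |-0.4|^1 = 0.4
  |-2.02|^1 = 2.02
  |-3.61|^1 = 3.61
  |7.01|^1 = 7.01
  |-2.77|^1 = 2.77
Step 2: Multiply by measures and sum:
  2.09 * 1.21 = 2.5289
  0.4 * 2.23 = 0.892
  2.02 * 2.51 = 5.0702
  3.61 * 0.29 = 1.0469
  7.01 * 0.73 = 5.1173
  2.77 * 2.43 = 6.7311
Sum = 2.5289 + 0.892 + 5.0702 + 1.0469 + 5.1173 + 6.7311 = 21.3864
Step 3: Take the p-th root:
||f||_1 = (21.3864)^(1/1) = 21.3864


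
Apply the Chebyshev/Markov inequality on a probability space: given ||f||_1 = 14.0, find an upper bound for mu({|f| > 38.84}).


Chebyshev/Markov inequality: mu(|f| > eps) <= (||f||_p / eps)^p
Step 1: ||f||_1 / eps = 14.0 / 38.84 = 0.360453
Step 2: Raise to power p = 1:
  (0.360453)^1 = 0.360453
Step 3: Therefore mu(|f| > 38.84) <= 0.360453


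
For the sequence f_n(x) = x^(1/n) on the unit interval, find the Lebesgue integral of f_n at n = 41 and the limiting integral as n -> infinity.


At n = 41: f_41(x) = x^(1/41).
Step 1: integral(x^(1/41), 0, 1) = [x^(1/41+1) / (1/41+1)] from 0 to 1
     = 1 / (1/41 + 1) = 1 / ((41+1)/41) = 41/(41+1)
     = 41/42 = 0.97619
Step 2: As n -> infinity, f_n(x) = x^(1/n) -> 1 for x in (0,1], and f_n is increasing in n.
By MCT, lim_n integral(f_n) = integral(lim_n f_n) = integral(1, 0, 1) = 1.
Step 3: Verify convergence: 41/42 = 0.97619 -> 1


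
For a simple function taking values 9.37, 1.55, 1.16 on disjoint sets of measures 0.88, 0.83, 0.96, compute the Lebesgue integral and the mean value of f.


Step 1: Integral = sum(value_i * measure_i)
= 9.37*0.88 + 1.55*0.83 + 1.16*0.96
= 8.2456 + 1.2865 + 1.1136
= 10.6457
Step 2: Total measure of domain = 0.88 + 0.83 + 0.96 = 2.67
Step 3: Average value = 10.6457 / 2.67 = 3.987154


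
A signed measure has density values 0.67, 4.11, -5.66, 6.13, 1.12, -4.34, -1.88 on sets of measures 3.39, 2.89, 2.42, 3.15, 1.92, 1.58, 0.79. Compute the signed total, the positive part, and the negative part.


Step 1: Compute signed measure on each set:
  Set 1: 0.67 * 3.39 = 2.2713
  Set 2: 4.11 * 2.89 = 11.8779
  Set 3: -5.66 * 2.42 = -13.6972
  Set 4: 6.13 * 3.15 = 19.3095
  Set 5: 1.12 * 1.92 = 2.1504
  Set 6: -4.34 * 1.58 = -6.8572
  Set 7: -1.88 * 0.79 = -1.4852
Step 2: Total signed measure = (2.2713) + (11.8779) + (-13.6972) + (19.3095) + (2.1504) + (-6.8572) + (-1.4852)
     = 13.5695
Step 3: Positive part mu+(X) = sum of positive contributions = 35.6091
Step 4: Negative part mu-(X) = |sum of negative contributions| = 22.0396


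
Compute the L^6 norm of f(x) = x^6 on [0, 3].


Step 1: ||f||_6 = (integral_0^3 |x^6|^6 dx)^(1/6)
     = (integral_0^3 x^36 dx)^(1/6)
Step 2: integral_0^3 x^36 dx = [x^37/(37)] from 0 to 3 = 3^37/37
     = 450283905890997363/37 = 1.216984e+16
Step 3: ||f||_6 = (1.216984e+16)^(1/6) = 479.601777


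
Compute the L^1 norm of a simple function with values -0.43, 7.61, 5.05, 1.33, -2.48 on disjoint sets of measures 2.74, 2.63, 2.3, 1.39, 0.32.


Step 1: Compute |f_i|^1 for each value:
  |-0.43|^1 = 0.43
  |7.61|^1 = 7.61
  |5.05|^1 = 5.05
  |1.33|^1 = 1.33
  |-2.48|^1 = 2.48
Step 2: Multiply by measures and sum:
  0.43 * 2.74 = 1.1782
  7.61 * 2.63 = 20.0143
  5.05 * 2.3 = 11.615
  1.33 * 1.39 = 1.8487
  2.48 * 0.32 = 0.7936
Sum = 1.1782 + 20.0143 + 11.615 + 1.8487 + 0.7936 = 35.4498
Step 3: Take the p-th root:
||f||_1 = (35.4498)^(1/1) = 35.4498


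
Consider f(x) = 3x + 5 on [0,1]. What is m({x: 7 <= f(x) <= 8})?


f^(-1)([7, 8]) = {x : 7 <= 3x + 5 <= 8}
Solving: (7 - 5)/3 <= x <= (8 - 5)/3
= [0.666667, 1]
Intersecting with [0,1]: [0.666667, 1]
Measure = 1 - 0.666667 = 0.333333


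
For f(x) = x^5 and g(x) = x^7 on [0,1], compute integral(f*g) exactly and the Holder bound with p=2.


Step 1: Exact integral of f*g = integral(x^12, 0, 1) = 1/13
     = 0.076923
Step 2: Holder bound with p=2, q=2:
  ||f||_p = (integral x^10 dx)^(1/2) = (1/11)^(1/2) = 0.301511
  ||g||_q = (integral x^14 dx)^(1/2) = (1/15)^(1/2) = 0.258199
Step 3: Holder bound = ||f||_p * ||g||_q = 0.301511 * 0.258199 = 0.07785
Verification: 0.076923 <= 0.07785 (Holder holds)


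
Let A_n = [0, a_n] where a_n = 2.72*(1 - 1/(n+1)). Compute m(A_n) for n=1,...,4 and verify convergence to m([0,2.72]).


By continuity of measure from below: if A_n increases to A, then m(A_n) -> m(A).
Here A = [0, 2.72], so m(A) = 2.72
Step 1: a_1 = 2.72*(1 - 1/2) = 1.36, m(A_1) = 1.36
Step 2: a_2 = 2.72*(1 - 1/3) = 1.8133, m(A_2) = 1.8133
Step 3: a_3 = 2.72*(1 - 1/4) = 2.04, m(A_3) = 2.04
Step 4: a_4 = 2.72*(1 - 1/5) = 2.176, m(A_4) = 2.176
Limit: m(A_n) -> m([0,2.72]) = 2.72


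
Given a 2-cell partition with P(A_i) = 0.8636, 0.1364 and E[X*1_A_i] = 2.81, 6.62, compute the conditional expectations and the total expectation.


For each cell A_i: E[X|A_i] = E[X*1_A_i] / P(A_i)
Step 1: E[X|A_1] = 2.81 / 0.8636 = 3.253821
Step 2: E[X|A_2] = 6.62 / 0.1364 = 48.533724
Verification: E[X] = sum E[X*1_A_i] = 2.81 + 6.62 = 9.43


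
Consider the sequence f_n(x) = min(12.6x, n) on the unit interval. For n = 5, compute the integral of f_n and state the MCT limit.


f(x) = 12.6x on [0,1]; f_n(x) = min(12.6x, n). At n = 5:
Step 1: f(x) reaches 5 at x = 5/12.6 = 0.396825
Step 2: integral(f_5) = integral(12.6x, 0, 0.396825) + integral(5, 0.396825, 1)
       = 12.6*0.396825^2/2 + 5*(1 - 0.396825)
       = 0.992063 + 3.015873
       = 4.007937
Step 3: As n -> infinity, f_n increases to f, so by MCT integral(f_n) -> integral(f) = 12.6/2 = 6.3.
Convergence: integral(f_5) = 4.007937 -> 6.3 as n -> infinity


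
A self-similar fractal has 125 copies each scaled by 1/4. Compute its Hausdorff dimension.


For a self-similar set with N copies scaled by 1/r:
dim_H = log(N)/log(r) = log(125)/log(4)
= 4.828314/1.386294
= 3.482892


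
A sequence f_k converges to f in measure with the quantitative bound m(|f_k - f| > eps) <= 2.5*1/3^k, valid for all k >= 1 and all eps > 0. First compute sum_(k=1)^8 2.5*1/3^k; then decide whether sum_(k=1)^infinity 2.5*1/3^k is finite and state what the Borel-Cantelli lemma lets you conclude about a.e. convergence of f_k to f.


Step 1: List the terms 2.5*1/3^k for k = 1 to 8:
  k=1: 0.833333
  k=2: 0.277778
  k=3: 0.092593
  k=4: 0.030864
  k=5: 0.010288
  k=6: 0.003429
  k=7: 0.001143
  k=8: 3.810395e-04
Step 2: Partial sum = 0.833333 + 0.277778 + 0.092593 + 0.030864 + 0.010288 + 0.003429 + 0.001143 + 3.810395e-04
     = 1.249809
Step 3: The full series sum_(k>=1) 2.5*1/3^k converges (geometric series with ratio 1/3 < 1; a constant multiple of a convergent series converges).
Step 4: Fix eps > 0. Since sum_k m(|f_k - f| > eps) < infinity, the Borel-Cantelli lemma gives
        m(limsup_k {|f_k - f| > eps}) = 0, i.e. for a.e. x, |f_k(x) - f(x)| <= eps for all large k.
        Applying this with eps = 1/j for j = 1, 2, ... and intersecting the countably many full-measure sets,
        for a.e. x we get limsup_k |f_k(x) - f(x)| <= 1/j for every j, hence f_k -> f almost everywhere.
Conclusion: series converges; Borel-Cantelli yields f_k -> f a.e.


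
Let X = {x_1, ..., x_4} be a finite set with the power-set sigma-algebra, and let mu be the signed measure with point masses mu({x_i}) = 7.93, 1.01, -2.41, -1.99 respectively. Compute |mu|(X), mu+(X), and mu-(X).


Step 1: Every measurable set is a union of atoms (the cells / points), so a Hahn decomposition is
  obtained by grouping atoms by sign: P = union of atoms with mu > 0, N = union of the remaining atoms.
  Atoms in P (indices): 1, 2;  atoms in N (indices): 3, 4
  Positive values: 7.93, 1.01
  Negative values: -2.41, -1.99
Step 2: mu+(X) = mu(P) = sum of positive atom values = 8.94
Step 3: mu-(X) = -mu(N) = sum of |negative atom values| = 4.4
Step 4: |mu|(X) = mu+(X) + mu-(X) = 8.94 + 4.4 = 13.34


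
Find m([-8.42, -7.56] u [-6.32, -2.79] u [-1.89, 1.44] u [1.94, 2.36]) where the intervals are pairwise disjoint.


For pairwise disjoint intervals, m(union) = sum of lengths.
= (-7.56 - -8.42) + (-2.79 - -6.32) + (1.44 - -1.89) + (2.36 - 1.94)
= 0.86 + 3.53 + 3.33 + 0.42
= 8.14


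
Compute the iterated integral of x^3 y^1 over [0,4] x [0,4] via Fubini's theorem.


By Fubini's theorem, the double integral factors as a product of single integrals:
Step 1: integral_0^4 x^3 dx = [x^4/4] from 0 to 4
     = 4^4/4 = 64
Step 2: integral_0^4 y^1 dy = [y^2/2] from 0 to 4
     = 4^2/2 = 8
Step 3: Double integral = 64 * 8 = 512


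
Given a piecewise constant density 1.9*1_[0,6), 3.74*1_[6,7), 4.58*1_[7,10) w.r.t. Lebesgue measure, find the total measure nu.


Integrate each piece of the Radon-Nikodym derivative:
Step 1: integral_0^6 1.9 dx = 1.9*(6-0) = 1.9*6 = 11.4
Step 2: integral_6^7 3.74 dx = 3.74*(7-6) = 3.74*1 = 3.74
Step 3: integral_7^10 4.58 dx = 4.58*(10-7) = 4.58*3 = 13.74
Total: 11.4 + 3.74 + 13.74 = 28.88


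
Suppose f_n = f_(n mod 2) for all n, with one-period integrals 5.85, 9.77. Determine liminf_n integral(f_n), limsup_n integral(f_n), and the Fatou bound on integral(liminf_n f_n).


The sequence (integral(f_n)) is periodic with period 2, repeating the values 5.85, 9.77 indefinitely.
Step 1: For a periodic sequence, every tail (a_m, a_(m+1), ...) contains all 2 period values infinitely often.
Step 2: Hence inf of every tail = min of the period values = min(5.85, 9.77) = 5.85.
        liminf_n integral(f_n) = sup over m of (inf of tail from m) = 5.85.
Step 3: Similarly sup of every tail = max of the period values = 9.77.
        limsup_n integral(f_n) = 9.77.
Step 4: Fatou's lemma: integral(liminf_n f_n) <= liminf_n integral(f_n) = 5.85.
        So the integral of the pointwise liminf is at most 5.85.


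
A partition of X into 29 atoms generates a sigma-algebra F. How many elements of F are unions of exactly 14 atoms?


Each element of F is a union of some subset of the 29 atoms.
Elements that are unions of exactly 14 atoms correspond to 14-element subsets of the 29 atoms.
Count = C(29, 14) = 29! / (14! * 15!) = 77558760.


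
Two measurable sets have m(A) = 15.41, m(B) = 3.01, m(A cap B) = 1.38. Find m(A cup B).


By inclusion-exclusion: m(A u B) = m(A) + m(B) - m(A n B)
= 15.41 + 3.01 - 1.38
= 17.04


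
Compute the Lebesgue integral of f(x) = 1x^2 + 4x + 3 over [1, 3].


The Lebesgue integral of a Riemann-integrable function agrees with the Riemann integral.
Antiderivative F(x) = (1/3)x^3 + (4/2)x^2 + 3x
F(3) = (1/3)*3^3 + (4/2)*3^2 + 3*3
     = (1/3)*27 + (4/2)*9 + 3*3
     = 9 + 18 + 9
     = 36
F(1) = 5.333333
Integral = F(3) - F(1) = 36 - 5.333333 = 30.666667


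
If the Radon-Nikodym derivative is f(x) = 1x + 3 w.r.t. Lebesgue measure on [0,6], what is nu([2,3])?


nu(A) = integral_A (dnu/dmu) dmu = integral_2^3 (1x + 3) dx
Step 1: Antiderivative F(x) = (1/2)x^2 + 3x
Step 2: F(3) = (1/2)*3^2 + 3*3 = 4.5 + 9 = 13.5
Step 3: F(2) = (1/2)*2^2 + 3*2 = 2 + 6 = 8
Step 4: nu([2,3]) = F(3) - F(2) = 13.5 - 8 = 5.5


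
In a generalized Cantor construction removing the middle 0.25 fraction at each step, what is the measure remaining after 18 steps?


Step 1: At each step, fraction remaining = 1 - 0.25 = 0.75
Step 2: After 18 steps, measure = (0.75)^18
Result = 0.005638


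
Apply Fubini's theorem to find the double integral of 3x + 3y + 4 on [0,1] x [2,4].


By Fubini, integrate in x first, then y.
Step 1: Fix y, integrate over x in [0,1]:
  integral(3x + 3y + 4, x=0..1)
  = 3*(1^2 - 0^2)/2 + (3y + 4)*(1 - 0)
  = 1.5 + (3y + 4)*1
  = 1.5 + 3y + 4
  = 5.5 + 3y
Step 2: Integrate over y in [2,4]:
  integral(5.5 + 3y, y=2..4)
  = 5.5*2 + 3*(4^2 - 2^2)/2
  = 11 + 18
  = 29


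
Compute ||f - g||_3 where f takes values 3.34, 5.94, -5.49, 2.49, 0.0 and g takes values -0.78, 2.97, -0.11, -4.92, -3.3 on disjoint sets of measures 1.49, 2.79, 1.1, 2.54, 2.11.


Step 1: Compute differences f_i - g_i:
  3.34 - -0.78 = 4.12
  5.94 - 2.97 = 2.97
  -5.49 - -0.11 = -5.38
  2.49 - -4.92 = 7.41
  0.0 - -3.3 = 3.3
Step 2: Compute |diff|^3 * measure for each set:
  |4.12|^3 * 1.49 = 69.934528 * 1.49 = 104.202447
  |2.97|^3 * 2.79 = 26.198073 * 2.79 = 73.092624
  |-5.38|^3 * 1.1 = 155.720872 * 1.1 = 171.292959
  |7.41|^3 * 2.54 = 406.869021 * 2.54 = 1033.447313
  |3.3|^3 * 2.11 = 35.937 * 2.11 = 75.82707
Step 3: Sum = 1457.862413
Step 4: ||f-g||_3 = (1457.862413)^(1/3) = 11.338933


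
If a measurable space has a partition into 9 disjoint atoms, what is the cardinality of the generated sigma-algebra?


Each element of the sigma-algebra is a union of some subset of the 9 atoms.
The number of such subsets is 2^9 = 512.


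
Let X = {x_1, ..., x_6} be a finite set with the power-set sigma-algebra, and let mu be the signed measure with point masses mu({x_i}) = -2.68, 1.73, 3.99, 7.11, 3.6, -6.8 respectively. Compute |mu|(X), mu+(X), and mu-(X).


Step 1: Every measurable set is a union of atoms (the cells / points), so a Hahn decomposition is
  obtained by grouping atoms by sign: P = union of atoms with mu > 0, N = union of the remaining atoms.
  Atoms in P (indices): 2, 3, 4, 5;  atoms in N (indices): 1, 6
  Positive values: 1.73, 3.99, 7.11, 3.6
  Negative values: -2.68, -6.8
Step 2: mu+(X) = mu(P) = sum of positive atom values = 16.43
Step 3: mu-(X) = -mu(N) = sum of |negative atom values| = 9.48
Step 4: |mu|(X) = mu+(X) + mu-(X) = 16.43 + 9.48 = 25.91


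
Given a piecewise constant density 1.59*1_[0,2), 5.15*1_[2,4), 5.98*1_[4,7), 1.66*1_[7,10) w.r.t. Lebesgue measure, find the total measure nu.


Integrate each piece of the Radon-Nikodym derivative:
Step 1: integral_0^2 1.59 dx = 1.59*(2-0) = 1.59*2 = 3.18
Step 2: integral_2^4 5.15 dx = 5.15*(4-2) = 5.15*2 = 10.3
Step 3: integral_4^7 5.98 dx = 5.98*(7-4) = 5.98*3 = 17.94
Step 4: integral_7^10 1.66 dx = 1.66*(10-7) = 1.66*3 = 4.98
Total: 3.18 + 10.3 + 17.94 + 4.98 = 36.4


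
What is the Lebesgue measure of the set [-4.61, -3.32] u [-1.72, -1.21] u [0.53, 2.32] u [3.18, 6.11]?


For pairwise disjoint intervals, m(union) = sum of lengths.
= (-3.32 - -4.61) + (-1.21 - -1.72) + (2.32 - 0.53) + (6.11 - 3.18)
= 1.29 + 0.51 + 1.79 + 2.93
= 6.52


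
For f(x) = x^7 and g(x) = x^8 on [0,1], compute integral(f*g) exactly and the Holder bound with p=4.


Step 1: Exact integral of f*g = integral(x^15, 0, 1) = 1/16
     = 0.0625
Step 2: Holder bound with p=4, q=1.333333:
  ||f||_p = (integral x^28 dx)^(1/4) = (1/29)^(1/4) = 0.430924
  ||g||_q = (integral x^10.666667 dx)^(1/1.333333) = (1/11.666667)^(1/1.333333) = 0.158413
Step 3: Holder bound = ||f||_p * ||g||_q = 0.430924 * 0.158413 = 0.068264
Verification: 0.0625 <= 0.068264 (Holder holds)


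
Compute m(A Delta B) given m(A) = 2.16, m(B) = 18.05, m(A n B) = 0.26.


m(A Delta B) = m(A) + m(B) - 2*m(A n B)
= 2.16 + 18.05 - 2*0.26
= 2.16 + 18.05 - 0.52
= 19.69


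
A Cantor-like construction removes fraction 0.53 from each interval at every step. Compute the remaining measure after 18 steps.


Step 1: At each step, fraction remaining = 1 - 0.53 = 0.47
Step 2: After 18 steps, measure = (0.47)^18
Result = 1.252453e-06


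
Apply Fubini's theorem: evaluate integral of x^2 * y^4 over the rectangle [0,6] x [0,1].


By Fubini's theorem, the double integral factors as a product of single integrals:
Step 1: integral_0^6 x^2 dx = [x^3/3] from 0 to 6
     = 6^3/3 = 72
Step 2: integral_0^1 y^4 dy = [y^5/5] from 0 to 1
     = 1^5/5 = 0.2
Step 3: Double integral = 72 * 0.2 = 14.4


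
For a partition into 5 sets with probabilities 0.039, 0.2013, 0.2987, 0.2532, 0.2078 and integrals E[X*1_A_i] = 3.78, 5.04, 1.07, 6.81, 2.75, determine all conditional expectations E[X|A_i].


For each cell A_i: E[X|A_i] = E[X*1_A_i] / P(A_i)
Step 1: E[X|A_1] = 3.78 / 0.039 = 96.923077
Step 2: E[X|A_2] = 5.04 / 0.2013 = 25.037258
Step 3: E[X|A_3] = 1.07 / 0.2987 = 3.582189
Step 4: E[X|A_4] = 6.81 / 0.2532 = 26.895735
Step 5: E[X|A_5] = 2.75 / 0.2078 = 13.233879
Verification: E[X] = sum E[X*1_A_i] = 3.78 + 5.04 + 1.07 + 6.81 + 2.75 = 19.45


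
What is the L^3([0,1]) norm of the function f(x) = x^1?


Step 1: ||f||_3 = (integral_0^1 |x^1|^3 dx)^(1/3)
     = (integral_0^1 x^3 dx)^(1/3)
Step 2: integral_0^1 x^3 dx = [x^4/(4)] from 0 to 1 = 1^4/4
     = 1/4 = 0.25
Step 3: ||f||_3 = (0.25)^(1/3) = 0.629961


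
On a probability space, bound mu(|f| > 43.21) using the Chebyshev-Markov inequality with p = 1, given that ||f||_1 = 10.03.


Chebyshev/Markov inequality: mu(|f| > eps) <= (||f||_p / eps)^p
Step 1: ||f||_1 / eps = 10.03 / 43.21 = 0.232122
Step 2: Raise to power p = 1:
  (0.232122)^1 = 0.232122
Step 3: Therefore mu(|f| > 43.21) <= 0.232122


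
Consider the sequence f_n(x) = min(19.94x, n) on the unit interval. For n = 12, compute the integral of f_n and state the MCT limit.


f(x) = 19.94x on [0,1]; f_n(x) = min(19.94x, n). At n = 12:
Step 1: f(x) reaches 12 at x = 12/19.94 = 0.601805
Step 2: integral(f_12) = integral(19.94x, 0, 0.601805) + integral(12, 0.601805, 1)
       = 19.94*0.601805^2/2 + 12*(1 - 0.601805)
       = 3.610832 + 4.778335
       = 8.389168
Step 3: As n -> infinity, f_n increases to f, so by MCT integral(f_n) -> integral(f) = 19.94/2 = 9.97.
Convergence: integral(f_12) = 8.389168 -> 9.97 as n -> infinity


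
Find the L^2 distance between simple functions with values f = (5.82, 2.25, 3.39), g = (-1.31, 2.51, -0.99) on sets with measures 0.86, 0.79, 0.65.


Step 1: Compute differences f_i - g_i:
  5.82 - -1.31 = 7.13
  2.25 - 2.51 = -0.26
  3.39 - -0.99 = 4.38
Step 2: Compute |diff|^2 * measure for each set:
  |7.13|^2 * 0.86 = 50.8369 * 0.86 = 43.719734
  |-0.26|^2 * 0.79 = 0.0676 * 0.79 = 0.053404
  |4.38|^2 * 0.65 = 19.1844 * 0.65 = 12.46986
Step 3: Sum = 56.242998
Step 4: ||f-g||_2 = (56.242998)^(1/2) = 7.499533


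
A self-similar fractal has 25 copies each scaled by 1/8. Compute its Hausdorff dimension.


For a self-similar set with N copies scaled by 1/r:
dim_H = log(N)/log(r) = log(25)/log(8)
= 3.218876/2.079442
= 1.547952


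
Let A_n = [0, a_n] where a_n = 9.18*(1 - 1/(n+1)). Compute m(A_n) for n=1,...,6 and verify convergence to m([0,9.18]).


By continuity of measure from below: if A_n increases to A, then m(A_n) -> m(A).
Here A = [0, 9.18], so m(A) = 9.18
Step 1: a_1 = 9.18*(1 - 1/2) = 4.59, m(A_1) = 4.59
Step 2: a_2 = 9.18*(1 - 1/3) = 6.12, m(A_2) = 6.12
Step 3: a_3 = 9.18*(1 - 1/4) = 6.885, m(A_3) = 6.885
Step 4: a_4 = 9.18*(1 - 1/5) = 7.344, m(A_4) = 7.344
Step 5: a_5 = 9.18*(1 - 1/6) = 7.65, m(A_5) = 7.65
Step 6: a_6 = 9.18*(1 - 1/7) = 7.8686, m(A_6) = 7.8686
Limit: m(A_n) -> m([0,9.18]) = 9.18


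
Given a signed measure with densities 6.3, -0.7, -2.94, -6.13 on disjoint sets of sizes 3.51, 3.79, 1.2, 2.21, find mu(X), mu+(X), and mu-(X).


Step 1: Compute signed measure on each set:
  Set 1: 6.3 * 3.51 = 22.113
  Set 2: -0.7 * 3.79 = -2.653
  Set 3: -2.94 * 1.2 = -3.528
  Set 4: -6.13 * 2.21 = -13.5473
Step 2: Total signed measure = (22.113) + (-2.653) + (-3.528) + (-13.5473)
     = 2.3847
Step 3: Positive part mu+(X) = sum of positive contributions = 22.113
Step 4: Negative part mu-(X) = |sum of negative contributions| = 19.7283


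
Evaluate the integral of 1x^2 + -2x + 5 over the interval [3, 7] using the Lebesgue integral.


The Lebesgue integral of a Riemann-integrable function agrees with the Riemann integral.
Antiderivative F(x) = (1/3)x^3 + (-2/2)x^2 + 5x
F(7) = (1/3)*7^3 + (-2/2)*7^2 + 5*7
     = (1/3)*343 + (-2/2)*49 + 5*7
     = 114.333333 + -49 + 35
     = 100.333333
F(3) = 15
Integral = F(7) - F(3) = 100.333333 - 15 = 85.333333


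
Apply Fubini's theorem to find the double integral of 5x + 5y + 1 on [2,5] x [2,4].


By Fubini, integrate in x first, then y.
Step 1: Fix y, integrate over x in [2,5]:
  integral(5x + 5y + 1, x=2..5)
  = 5*(5^2 - 2^2)/2 + (5y + 1)*(5 - 2)
  = 52.5 + (5y + 1)*3
  = 52.5 + 15y + 3
  = 55.5 + 15y
Step 2: Integrate over y in [2,4]:
  integral(55.5 + 15y, y=2..4)
  = 55.5*2 + 15*(4^2 - 2^2)/2
  = 111 + 90
  = 201


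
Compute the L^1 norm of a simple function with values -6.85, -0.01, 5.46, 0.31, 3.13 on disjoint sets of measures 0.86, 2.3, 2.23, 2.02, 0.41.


Step 1: Compute |f_i|^1 for each value:
  |-6.85|^1 = 6.85
  |-0.01|^1 = 0.01
  |5.46|^1 = 5.46
  |0.31|^1 = 0.31
  |3.13|^1 = 3.13
Step 2: Multiply by measures and sum:
  6.85 * 0.86 = 5.891
  0.01 * 2.3 = 0.023
  5.46 * 2.23 = 12.1758
  0.31 * 2.02 = 0.6262
  3.13 * 0.41 = 1.2833
Sum = 5.891 + 0.023 + 12.1758 + 0.6262 + 1.2833 = 19.9993
Step 3: Take the p-th root:
||f||_1 = (19.9993)^(1/1) = 19.9993


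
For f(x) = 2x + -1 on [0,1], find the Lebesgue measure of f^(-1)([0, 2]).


f^(-1)([0, 2]) = {x : 0 <= 2x + -1 <= 2}
Solving: (0 - -1)/2 <= x <= (2 - -1)/2
= [0.5, 1.5]
Intersecting with [0,1]: [0.5, 1]
Measure = 1 - 0.5 = 0.5


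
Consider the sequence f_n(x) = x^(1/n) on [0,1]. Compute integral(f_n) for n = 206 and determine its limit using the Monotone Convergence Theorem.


At n = 206: f_206(x) = x^(1/206).
Step 1: integral(x^(1/206), 0, 1) = [x^(1/206+1) / (1/206+1)] from 0 to 1
     = 1 / (1/206 + 1) = 1 / ((206+1)/206) = 206/(206+1)
     = 206/207 = 0.995169
Step 2: As n -> infinity, f_n(x) = x^(1/n) -> 1 for x in (0,1], and f_n is increasing in n.
By MCT, lim_n integral(f_n) = integral(lim_n f_n) = integral(1, 0, 1) = 1.
Step 3: Verify convergence: 206/207 = 0.995169 -> 1


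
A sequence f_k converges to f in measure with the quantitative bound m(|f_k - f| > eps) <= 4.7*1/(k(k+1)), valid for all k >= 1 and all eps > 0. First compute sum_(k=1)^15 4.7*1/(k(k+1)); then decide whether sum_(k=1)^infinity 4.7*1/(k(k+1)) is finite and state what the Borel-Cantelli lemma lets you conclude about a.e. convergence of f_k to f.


Step 1: List the terms 4.7*1/(k(k+1)) for k = 1 to 15:
  k=1: 2.35
  k=2: 0.783333
  k=3: 0.391667
  k=4: 0.235
  k=5: 0.156667
  k=6: 0.111905
  k=7: 0.083929
  k=8: 0.065278
  k=9: 0.052222
  k=10: 0.042727
  k=11: 0.035606
  k=12: 0.030128
  k=13: 0.025824
  k=14: 0.022381
  k=15: 0.019583
Step 2: Partial sum = 2.35 + 0.783333 + 0.391667 + 0.235 + 0.156667 + 0.111905 + 0.083929 + 0.065278 + 0.052222 + 0.042727 + 0.035606 + 0.030128 + 0.025824 + 0.022381 + 0.019583
     = 4.40625
Step 3: The full series sum_(k>=1) 4.7*1/(k(k+1)) converges (telescoping series sum 1/(k(k+1)) = 1; a constant multiple of a convergent series converges).
Step 4: Fix eps > 0. Since sum_k m(|f_k - f| > eps) < infinity, the Borel-Cantelli lemma gives
        m(limsup_k {|f_k - f| > eps}) = 0, i.e. for a.e. x, |f_k(x) - f(x)| <= eps for all large k.
        Applying this with eps = 1/j for j = 1, 2, ... and intersecting the countably many full-measure sets,
        for a.e. x we get limsup_k |f_k(x) - f(x)| <= 1/j for every j, hence f_k -> f almost everywhere.
Conclusion: series converges; Borel-Cantelli yields f_k -> f a.e.


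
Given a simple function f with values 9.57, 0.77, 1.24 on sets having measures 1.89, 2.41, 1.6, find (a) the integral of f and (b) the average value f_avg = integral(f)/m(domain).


Step 1: Integral = sum(value_i * measure_i)
= 9.57*1.89 + 0.77*2.41 + 1.24*1.6
= 18.0873 + 1.8557 + 1.984
= 21.927
Step 2: Total measure of domain = 1.89 + 2.41 + 1.6 = 5.9
Step 3: Average value = 21.927 / 5.9 = 3.716441


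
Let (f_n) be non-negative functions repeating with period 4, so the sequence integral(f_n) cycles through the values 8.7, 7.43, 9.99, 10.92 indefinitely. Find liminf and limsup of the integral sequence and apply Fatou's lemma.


The sequence (integral(f_n)) is periodic with period 4, repeating the values 8.7, 7.43, 9.99, 10.92 indefinitely.
Step 1: For a periodic sequence, every tail (a_m, a_(m+1), ...) contains all 4 period values infinitely often.
Step 2: Hence inf of every tail = min of the period values = min(8.7, 7.43, 9.99, 10.92) = 7.43.
        liminf_n integral(f_n) = sup over m of (inf of tail from m) = 7.43.
Step 3: Similarly sup of every tail = max of the period values = 10.92.
        limsup_n integral(f_n) = 10.92.
Step 4: Fatou's lemma: integral(liminf_n f_n) <= liminf_n integral(f_n) = 7.43.
        So the integral of the pointwise liminf is at most 7.43.


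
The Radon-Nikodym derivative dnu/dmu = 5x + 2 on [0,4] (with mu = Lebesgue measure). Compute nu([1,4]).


nu(A) = integral_A (dnu/dmu) dmu = integral_1^4 (5x + 2) dx
Step 1: Antiderivative F(x) = (5/2)x^2 + 2x
Step 2: F(4) = (5/2)*4^2 + 2*4 = 40 + 8 = 48
Step 3: F(1) = (5/2)*1^2 + 2*1 = 2.5 + 2 = 4.5
Step 4: nu([1,4]) = F(4) - F(1) = 48 - 4.5 = 43.5


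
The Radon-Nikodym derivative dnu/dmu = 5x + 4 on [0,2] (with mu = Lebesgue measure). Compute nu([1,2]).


nu(A) = integral_A (dnu/dmu) dmu = integral_1^2 (5x + 4) dx
Step 1: Antiderivative F(x) = (5/2)x^2 + 4x
Step 2: F(2) = (5/2)*2^2 + 4*2 = 10 + 8 = 18
Step 3: F(1) = (5/2)*1^2 + 4*1 = 2.5 + 4 = 6.5
Step 4: nu([1,2]) = F(2) - F(1) = 18 - 6.5 = 11.5


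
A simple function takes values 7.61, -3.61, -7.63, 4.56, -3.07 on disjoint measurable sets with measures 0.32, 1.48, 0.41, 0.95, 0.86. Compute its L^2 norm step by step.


Step 1: Compute |f_i|^2 for each value:
  |7.61|^2 = 57.9121
  |-3.61|^2 = 13.0321
  |-7.63|^2 = 58.2169
  |4.56|^2 = 20.7936
  |-3.07|^2 = 9.4249
Step 2: Multiply by measures and sum:
  57.9121 * 0.32 = 18.531872
  13.0321 * 1.48 = 19.287508
  58.2169 * 0.41 = 23.868929
  20.7936 * 0.95 = 19.75392
  9.4249 * 0.86 = 8.105414
Sum = 18.531872 + 19.287508 + 23.868929 + 19.75392 + 8.105414 = 89.547643
Step 3: Take the p-th root:
||f||_2 = (89.547643)^(1/2) = 9.462962


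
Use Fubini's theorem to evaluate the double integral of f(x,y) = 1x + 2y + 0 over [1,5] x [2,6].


By Fubini, integrate in x first, then y.
Step 1: Fix y, integrate over x in [1,5]:
  integral(1x + 2y + 0, x=1..5)
  = 1*(5^2 - 1^2)/2 + (2y + 0)*(5 - 1)
  = 12 + (2y + 0)*4
  = 12 + 8y + 0
  = 12 + 8y
Step 2: Integrate over y in [2,6]:
  integral(12 + 8y, y=2..6)
  = 12*4 + 8*(6^2 - 2^2)/2
  = 48 + 128
  = 176


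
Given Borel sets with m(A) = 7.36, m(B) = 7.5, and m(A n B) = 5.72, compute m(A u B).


By inclusion-exclusion: m(A u B) = m(A) + m(B) - m(A n B)
= 7.36 + 7.5 - 5.72
= 9.14


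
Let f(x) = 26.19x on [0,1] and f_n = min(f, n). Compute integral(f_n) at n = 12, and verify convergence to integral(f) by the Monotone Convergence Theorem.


f(x) = 26.19x on [0,1]; f_n(x) = min(26.19x, n). At n = 12:
Step 1: f(x) reaches 12 at x = 12/26.19 = 0.45819
Step 2: integral(f_12) = integral(26.19x, 0, 0.45819) + integral(12, 0.45819, 1)
       = 26.19*0.45819^2/2 + 12*(1 - 0.45819)
       = 2.749141 + 6.501718
       = 9.250859
Step 3: As n -> infinity, f_n increases to f, so by MCT integral(f_n) -> integral(f) = 26.19/2 = 13.095.
Convergence: integral(f_12) = 9.250859 -> 13.095 as n -> infinity


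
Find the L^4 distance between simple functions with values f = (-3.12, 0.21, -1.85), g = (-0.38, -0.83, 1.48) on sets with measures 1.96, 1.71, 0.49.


Step 1: Compute differences f_i - g_i:
  -3.12 - -0.38 = -2.74
  0.21 - -0.83 = 1.04
  -1.85 - 1.48 = -3.33
Step 2: Compute |diff|^4 * measure for each set:
  |-2.74|^4 * 1.96 = 56.364058 * 1.96 = 110.473553
  |1.04|^4 * 1.71 = 1.169859 * 1.71 = 2.000458
  |-3.33|^4 * 0.49 = 122.963703 * 0.49 = 60.252215
Step 3: Sum = 172.726226
Step 4: ||f-g||_4 = (172.726226)^(1/4) = 3.625263


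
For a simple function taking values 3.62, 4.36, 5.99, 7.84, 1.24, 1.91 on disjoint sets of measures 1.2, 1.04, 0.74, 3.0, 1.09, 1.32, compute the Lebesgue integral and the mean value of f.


Step 1: Integral = sum(value_i * measure_i)
= 3.62*1.2 + 4.36*1.04 + 5.99*0.74 + 7.84*3.0 + 1.24*1.09 + 1.91*1.32
= 4.344 + 4.5344 + 4.4326 + 23.52 + 1.3516 + 2.5212
= 40.7038
Step 2: Total measure of domain = 1.2 + 1.04 + 0.74 + 3.0 + 1.09 + 1.32 = 8.39
Step 3: Average value = 40.7038 / 8.39 = 4.851466


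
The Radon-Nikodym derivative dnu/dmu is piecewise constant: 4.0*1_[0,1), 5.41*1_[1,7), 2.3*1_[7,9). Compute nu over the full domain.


Integrate each piece of the Radon-Nikodym derivative:
Step 1: integral_0^1 4.0 dx = 4.0*(1-0) = 4.0*1 = 4
Step 2: integral_1^7 5.41 dx = 5.41*(7-1) = 5.41*6 = 32.46
Step 3: integral_7^9 2.3 dx = 2.3*(9-7) = 2.3*2 = 4.6
Total: 4 + 32.46 + 4.6 = 41.06


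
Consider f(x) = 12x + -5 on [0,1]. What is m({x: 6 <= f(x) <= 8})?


f^(-1)([6, 8]) = {x : 6 <= 12x + -5 <= 8}
Solving: (6 - -5)/12 <= x <= (8 - -5)/12
= [0.916667, 1.083333]
Intersecting with [0,1]: [0.916667, 1]
Measure = 1 - 0.916667 = 0.083333


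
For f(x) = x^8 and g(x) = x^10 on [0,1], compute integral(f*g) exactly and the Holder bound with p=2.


Step 1: Exact integral of f*g = integral(x^18, 0, 1) = 1/19
     = 0.052632
Step 2: Holder bound with p=2, q=2:
  ||f||_p = (integral x^16 dx)^(1/2) = (1/17)^(1/2) = 0.242536
  ||g||_q = (integral x^20 dx)^(1/2) = (1/21)^(1/2) = 0.218218
Step 3: Holder bound = ||f||_p * ||g||_q = 0.242536 * 0.218218 = 0.052926
Verification: 0.052632 <= 0.052926 (Holder holds)


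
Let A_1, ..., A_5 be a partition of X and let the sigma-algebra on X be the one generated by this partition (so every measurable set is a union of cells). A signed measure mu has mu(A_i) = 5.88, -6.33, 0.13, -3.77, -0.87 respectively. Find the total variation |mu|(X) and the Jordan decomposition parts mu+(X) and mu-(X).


Step 1: Every measurable set is a union of atoms (the cells / points), so a Hahn decomposition is
  obtained by grouping atoms by sign: P = union of atoms with mu > 0, N = union of the remaining atoms.
  Atoms in P (indices): 1, 3;  atoms in N (indices): 2, 4, 5
  Positive values: 5.88, 0.13
  Negative values: -6.33, -3.77, -0.87
Step 2: mu+(X) = mu(P) = sum of positive atom values = 6.01
Step 3: mu-(X) = -mu(N) = sum of |negative atom values| = 10.97
Step 4: |mu|(X) = mu+(X) + mu-(X) = 6.01 + 10.97 = 16.98
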